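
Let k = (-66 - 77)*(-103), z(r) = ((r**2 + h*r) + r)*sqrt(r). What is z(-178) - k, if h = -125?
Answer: -14729 + 53756*I*sqrt(178) ≈ -14729.0 + 7.1719e+5*I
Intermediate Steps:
z(r) = sqrt(r)*(r**2 - 124*r) (z(r) = ((r**2 - 125*r) + r)*sqrt(r) = (r**2 - 124*r)*sqrt(r) = sqrt(r)*(r**2 - 124*r))
k = 14729 (k = -143*(-103) = 14729)
z(-178) - k = (-178)**(3/2)*(-124 - 178) - 1*14729 = -178*I*sqrt(178)*(-302) - 14729 = 53756*I*sqrt(178) - 14729 = -14729 + 53756*I*sqrt(178)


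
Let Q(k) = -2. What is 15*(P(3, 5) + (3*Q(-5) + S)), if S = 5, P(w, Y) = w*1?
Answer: 30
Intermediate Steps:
P(w, Y) = w
15*(P(3, 5) + (3*Q(-5) + S)) = 15*(3 + (3*(-2) + 5)) = 15*(3 + (-6 + 5)) = 15*(3 - 1) = 15*2 = 30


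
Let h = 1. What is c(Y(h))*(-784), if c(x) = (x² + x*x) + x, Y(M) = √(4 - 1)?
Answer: -4704 - 784*√3 ≈ -6061.9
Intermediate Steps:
Y(M) = √3
c(x) = x + 2*x² (c(x) = (x² + x²) + x = 2*x² + x = x + 2*x²)
c(Y(h))*(-784) = (√3*(1 + 2*√3))*(-784) = -784*√3*(1 + 2*√3)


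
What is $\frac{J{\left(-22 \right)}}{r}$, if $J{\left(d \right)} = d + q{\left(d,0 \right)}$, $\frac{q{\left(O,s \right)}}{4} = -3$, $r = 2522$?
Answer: $- \frac{17}{1261} \approx -0.013481$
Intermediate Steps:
$q{\left(O,s \right)} = -12$ ($q{\left(O,s \right)} = 4 \left(-3\right) = -12$)
$J{\left(d \right)} = -12 + d$ ($J{\left(d \right)} = d - 12 = -12 + d$)
$\frac{J{\left(-22 \right)}}{r} = \frac{-12 - 22}{2522} = \left(-34\right) \frac{1}{2522} = - \frac{17}{1261}$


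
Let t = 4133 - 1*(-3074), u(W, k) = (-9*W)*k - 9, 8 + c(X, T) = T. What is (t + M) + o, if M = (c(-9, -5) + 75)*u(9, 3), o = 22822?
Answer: 14405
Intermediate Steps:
c(X, T) = -8 + T
u(W, k) = -9 - 9*W*k (u(W, k) = -9*W*k - 9 = -9 - 9*W*k)
M = -15624 (M = ((-8 - 5) + 75)*(-9 - 9*9*3) = (-13 + 75)*(-9 - 243) = 62*(-252) = -15624)
t = 7207 (t = 4133 + 3074 = 7207)
(t + M) + o = (7207 - 15624) + 22822 = -8417 + 22822 = 14405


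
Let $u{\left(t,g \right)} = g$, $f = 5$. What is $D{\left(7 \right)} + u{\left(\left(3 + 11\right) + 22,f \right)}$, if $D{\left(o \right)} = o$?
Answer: $12$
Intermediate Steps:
$D{\left(7 \right)} + u{\left(\left(3 + 11\right) + 22,f \right)} = 7 + 5 = 12$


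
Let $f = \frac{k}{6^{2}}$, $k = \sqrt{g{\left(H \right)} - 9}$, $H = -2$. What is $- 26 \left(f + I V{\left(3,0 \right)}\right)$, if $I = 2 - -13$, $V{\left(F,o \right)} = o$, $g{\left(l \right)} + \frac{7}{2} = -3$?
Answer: $- \frac{13 i \sqrt{62}}{36} \approx - 2.8434 i$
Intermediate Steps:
$g{\left(l \right)} = - \frac{13}{2}$ ($g{\left(l \right)} = - \frac{7}{2} - 3 = - \frac{13}{2}$)
$I = 15$ ($I = 2 + 13 = 15$)
$k = \frac{i \sqrt{62}}{2}$ ($k = \sqrt{- \frac{13}{2} - 9} = \sqrt{- \frac{31}{2}} = \frac{i \sqrt{62}}{2} \approx 3.937 i$)
$f = \frac{i \sqrt{62}}{72}$ ($f = \frac{\frac{1}{2} i \sqrt{62}}{6^{2}} = \frac{\frac{1}{2} i \sqrt{62}}{36} = \frac{i \sqrt{62}}{2} \cdot \frac{1}{36} = \frac{i \sqrt{62}}{72} \approx 0.10936 i$)
$- 26 \left(f + I V{\left(3,0 \right)}\right) = - 26 \left(\frac{i \sqrt{62}}{72} + 15 \cdot 0\right) = - 26 \left(\frac{i \sqrt{62}}{72} + 0\right) = - 26 \frac{i \sqrt{62}}{72} = - \frac{13 i \sqrt{62}}{36}$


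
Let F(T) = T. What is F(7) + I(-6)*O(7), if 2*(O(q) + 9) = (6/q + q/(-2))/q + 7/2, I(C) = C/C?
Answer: -43/98 ≈ -0.43878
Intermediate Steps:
I(C) = 1
O(q) = -29/4 + (6/q - q/2)/(2*q) (O(q) = -9 + ((6/q + q/(-2))/q + 7/2)/2 = -9 + ((6/q + q*(-1/2))/q + 7*(1/2))/2 = -9 + ((6/q - q/2)/q + 7/2)/2 = -9 + (7/2 + (6/q - q/2)/q)/2 = -9 + (7/4 + (6/q - q/2)/(2*q)) = -29/4 + (6/q - q/2)/(2*q))
F(7) + I(-6)*O(7) = 7 + 1*(-15/2 + 3/7**2) = 7 + 1*(-15/2 + 3*(1/49)) = 7 + 1*(-15/2 + 3/49) = 7 + 1*(-729/98) = 7 - 729/98 = -43/98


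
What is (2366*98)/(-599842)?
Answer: -115934/299921 ≈ -0.38655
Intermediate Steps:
(2366*98)/(-599842) = 231868*(-1/599842) = -115934/299921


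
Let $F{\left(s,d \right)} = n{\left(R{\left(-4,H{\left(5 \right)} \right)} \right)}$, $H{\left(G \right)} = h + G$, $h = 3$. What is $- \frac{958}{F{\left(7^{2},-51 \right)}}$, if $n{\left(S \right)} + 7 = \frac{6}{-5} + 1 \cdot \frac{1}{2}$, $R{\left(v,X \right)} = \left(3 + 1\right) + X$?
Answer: $\frac{9580}{77} \approx 124.42$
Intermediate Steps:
$H{\left(G \right)} = 3 + G$
$R{\left(v,X \right)} = 4 + X$
$n{\left(S \right)} = - \frac{77}{10}$ ($n{\left(S \right)} = -7 + \left(\frac{6}{-5} + 1 \cdot \frac{1}{2}\right) = -7 + \left(6 \left(- \frac{1}{5}\right) + 1 \cdot \frac{1}{2}\right) = -7 + \left(- \frac{6}{5} + \frac{1}{2}\right) = -7 - \frac{7}{10} = - \frac{77}{10}$)
$F{\left(s,d \right)} = - \frac{77}{10}$
$- \frac{958}{F{\left(7^{2},-51 \right)}} = - \frac{958}{- \frac{77}{10}} = \left(-958\right) \left(- \frac{10}{77}\right) = \frac{9580}{77}$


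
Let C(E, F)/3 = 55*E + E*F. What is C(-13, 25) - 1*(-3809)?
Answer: 689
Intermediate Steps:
C(E, F) = 165*E + 3*E*F (C(E, F) = 3*(55*E + E*F) = 165*E + 3*E*F)
C(-13, 25) - 1*(-3809) = 3*(-13)*(55 + 25) - 1*(-3809) = 3*(-13)*80 + 3809 = -3120 + 3809 = 689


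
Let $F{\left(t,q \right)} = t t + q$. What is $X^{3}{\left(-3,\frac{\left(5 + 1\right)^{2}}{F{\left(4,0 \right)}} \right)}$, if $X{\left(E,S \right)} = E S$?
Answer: $- \frac{19683}{64} \approx -307.55$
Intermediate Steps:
$F{\left(t,q \right)} = q + t^{2}$ ($F{\left(t,q \right)} = t^{2} + q = q + t^{2}$)
$X^{3}{\left(-3,\frac{\left(5 + 1\right)^{2}}{F{\left(4,0 \right)}} \right)} = \left(- 3 \frac{\left(5 + 1\right)^{2}}{0 + 4^{2}}\right)^{3} = \left(- 3 \frac{6^{2}}{0 + 16}\right)^{3} = \left(- 3 \cdot \frac{36}{16}\right)^{3} = \left(- 3 \cdot 36 \cdot \frac{1}{16}\right)^{3} = \left(\left(-3\right) \frac{9}{4}\right)^{3} = \left(- \frac{27}{4}\right)^{3} = - \frac{19683}{64}$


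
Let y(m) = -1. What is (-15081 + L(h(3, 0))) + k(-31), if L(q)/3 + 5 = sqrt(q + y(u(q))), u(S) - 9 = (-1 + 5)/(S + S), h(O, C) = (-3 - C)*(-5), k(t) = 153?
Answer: -14943 + 3*sqrt(14) ≈ -14932.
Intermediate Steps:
h(O, C) = 15 + 5*C
u(S) = 9 + 2/S (u(S) = 9 + (-1 + 5)/(S + S) = 9 + 4/((2*S)) = 9 + 4*(1/(2*S)) = 9 + 2/S)
L(q) = -15 + 3*sqrt(-1 + q) (L(q) = -15 + 3*sqrt(q - 1) = -15 + 3*sqrt(-1 + q))
(-15081 + L(h(3, 0))) + k(-31) = (-15081 + (-15 + 3*sqrt(-1 + (15 + 5*0)))) + 153 = (-15081 + (-15 + 3*sqrt(-1 + (15 + 0)))) + 153 = (-15081 + (-15 + 3*sqrt(-1 + 15))) + 153 = (-15081 + (-15 + 3*sqrt(14))) + 153 = (-15096 + 3*sqrt(14)) + 153 = -14943 + 3*sqrt(14)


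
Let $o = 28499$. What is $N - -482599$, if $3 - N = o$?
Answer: $454103$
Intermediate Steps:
$N = -28496$ ($N = 3 - 28499 = -28496$)
$N - -482599 = -28496 - -482599 = -28496 + 482599 = 454103$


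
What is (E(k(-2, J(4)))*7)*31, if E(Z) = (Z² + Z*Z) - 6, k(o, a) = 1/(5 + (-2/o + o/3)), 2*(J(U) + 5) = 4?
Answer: -164703/128 ≈ -1286.7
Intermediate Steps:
J(U) = -3 (J(U) = -5 + (½)*4 = -5 + 2 = -3)
k(o, a) = 1/(5 - 2/o + o/3) (k(o, a) = 1/(5 + (-2/o + o*(⅓))) = 1/(5 + (-2/o + o/3)) = 1/(5 - 2/o + o/3))
E(Z) = -6 + 2*Z² (E(Z) = (Z² + Z²) - 6 = 2*Z² - 6 = -6 + 2*Z²)
(E(k(-2, J(4)))*7)*31 = ((-6 + 2*(3*(-2)/(-6 + (-2)² + 15*(-2)))²)*7)*31 = ((-6 + 2*(3*(-2)/(-6 + 4 - 30))²)*7)*31 = ((-6 + 2*(3*(-2)/(-32))²)*7)*31 = ((-6 + 2*(3*(-2)*(-1/32))²)*7)*31 = ((-6 + 2*(3/16)²)*7)*31 = ((-6 + 2*(9/256))*7)*31 = ((-6 + 9/128)*7)*31 = -759/128*7*31 = -5313/128*31 = -164703/128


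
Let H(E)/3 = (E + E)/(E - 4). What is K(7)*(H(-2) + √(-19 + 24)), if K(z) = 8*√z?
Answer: 8*√7*(2 + √5) ≈ 89.661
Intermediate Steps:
H(E) = 6*E/(-4 + E) (H(E) = 3*((E + E)/(E - 4)) = 3*((2*E)/(-4 + E)) = 3*(2*E/(-4 + E)) = 6*E/(-4 + E))
K(7)*(H(-2) + √(-19 + 24)) = (8*√7)*(6*(-2)/(-4 - 2) + √(-19 + 24)) = (8*√7)*(6*(-2)/(-6) + √5) = (8*√7)*(6*(-2)*(-⅙) + √5) = (8*√7)*(2 + √5) = 8*√7*(2 + √5)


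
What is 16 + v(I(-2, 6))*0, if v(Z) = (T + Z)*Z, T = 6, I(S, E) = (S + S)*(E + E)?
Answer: 16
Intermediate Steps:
I(S, E) = 4*E*S (I(S, E) = (2*S)*(2*E) = 4*E*S)
v(Z) = Z*(6 + Z) (v(Z) = (6 + Z)*Z = Z*(6 + Z))
16 + v(I(-2, 6))*0 = 16 + ((4*6*(-2))*(6 + 4*6*(-2)))*0 = 16 - 48*(6 - 48)*0 = 16 - 48*(-42)*0 = 16 + 2016*0 = 16 + 0 = 16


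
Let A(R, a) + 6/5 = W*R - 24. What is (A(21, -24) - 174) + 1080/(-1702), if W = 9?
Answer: -46101/4255 ≈ -10.835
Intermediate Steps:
A(R, a) = -126/5 + 9*R (A(R, a) = -6/5 + (9*R - 24) = -6/5 + (-24 + 9*R) = -126/5 + 9*R)
(A(21, -24) - 174) + 1080/(-1702) = ((-126/5 + 9*21) - 174) + 1080/(-1702) = ((-126/5 + 189) - 174) + 1080*(-1/1702) = (819/5 - 174) - 540/851 = -51/5 - 540/851 = -46101/4255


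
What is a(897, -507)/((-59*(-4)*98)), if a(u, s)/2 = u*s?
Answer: -454779/11564 ≈ -39.327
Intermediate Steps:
a(u, s) = 2*s*u (a(u, s) = 2*(u*s) = 2*(s*u) = 2*s*u)
a(897, -507)/((-59*(-4)*98)) = (2*(-507)*897)/((-59*(-4)*98)) = -909558/(236*98) = -909558/23128 = -909558*1/23128 = -454779/11564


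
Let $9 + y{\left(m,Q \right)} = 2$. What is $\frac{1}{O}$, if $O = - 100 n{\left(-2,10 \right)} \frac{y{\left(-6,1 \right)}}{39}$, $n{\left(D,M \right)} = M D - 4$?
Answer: $- \frac{13}{5600} \approx -0.0023214$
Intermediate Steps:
$y{\left(m,Q \right)} = -7$ ($y{\left(m,Q \right)} = -9 + 2 = -7$)
$n{\left(D,M \right)} = -4 + D M$ ($n{\left(D,M \right)} = D M - 4 = -4 + D M$)
$O = - \frac{5600}{13}$ ($O = - 100 \left(-4 - 20\right) \left(- \frac{7}{39}\right) = - 100 \left(-4 - 20\right) \left(\left(-7\right) \frac{1}{39}\right) = \left(-100\right) \left(-24\right) \left(- \frac{7}{39}\right) = 2400 \left(- \frac{7}{39}\right) = - \frac{5600}{13} \approx -430.77$)
$\frac{1}{O} = \frac{1}{- \frac{5600}{13}} = - \frac{13}{5600}$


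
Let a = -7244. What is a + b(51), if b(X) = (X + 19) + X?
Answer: -7123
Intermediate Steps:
b(X) = 19 + 2*X (b(X) = (19 + X) + X = 19 + 2*X)
a + b(51) = -7244 + (19 + 2*51) = -7244 + (19 + 102) = -7244 + 121 = -7123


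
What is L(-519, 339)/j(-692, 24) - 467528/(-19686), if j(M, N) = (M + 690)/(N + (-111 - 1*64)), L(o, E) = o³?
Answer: -207781321925659/19686 ≈ -1.0555e+10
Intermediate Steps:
j(M, N) = (690 + M)/(-175 + N) (j(M, N) = (690 + M)/(N + (-111 - 64)) = (690 + M)/(N - 175) = (690 + M)/(-175 + N))
L(-519, 339)/j(-692, 24) - 467528/(-19686) = (-519)³/(((690 - 692)/(-175 + 24))) - 467528/(-19686) = -139798359/(-2/(-151)) - 467528*(-1/19686) = -139798359/((-1/151*(-2))) + 233764/9843 = -139798359/2/151 + 233764/9843 = -139798359*151/2 + 233764/9843 = -21109552209/2 + 233764/9843 = -207781321925659/19686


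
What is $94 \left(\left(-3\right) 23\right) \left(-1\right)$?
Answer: $6486$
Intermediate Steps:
$94 \left(\left(-3\right) 23\right) \left(-1\right) = 94 \left(-69\right) \left(-1\right) = \left(-6486\right) \left(-1\right) = 6486$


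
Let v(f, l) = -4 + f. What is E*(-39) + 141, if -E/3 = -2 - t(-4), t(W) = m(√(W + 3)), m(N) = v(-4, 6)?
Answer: 843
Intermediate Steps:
m(N) = -8 (m(N) = -4 - 4 = -8)
t(W) = -8
E = -18 (E = -3*(-2 - 1*(-8)) = -3*(-2 + 8) = -3*6 = -18)
E*(-39) + 141 = -18*(-39) + 141 = 702 + 141 = 843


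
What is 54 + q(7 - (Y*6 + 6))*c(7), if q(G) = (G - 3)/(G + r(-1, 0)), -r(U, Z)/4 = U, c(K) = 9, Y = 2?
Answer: 72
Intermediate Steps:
r(U, Z) = -4*U
q(G) = (-3 + G)/(4 + G) (q(G) = (G - 3)/(G - 4*(-1)) = (-3 + G)/(G + 4) = (-3 + G)/(4 + G))
54 + q(7 - (Y*6 + 6))*c(7) = 54 + ((-3 + (7 - (2*6 + 6)))/(4 + (7 - (2*6 + 6))))*9 = 54 + ((-3 + (7 - (12 + 6)))/(4 + (7 - (12 + 6))))*9 = 54 + ((-3 + (7 - 1*18))/(4 + (7 - 1*18)))*9 = 54 + ((-3 + (7 - 18))/(4 + (7 - 18)))*9 = 54 + ((-3 - 11)/(4 - 11))*9 = 54 + (-14/(-7))*9 = 54 - ⅐*(-14)*9 = 54 + 2*9 = 54 + 18 = 72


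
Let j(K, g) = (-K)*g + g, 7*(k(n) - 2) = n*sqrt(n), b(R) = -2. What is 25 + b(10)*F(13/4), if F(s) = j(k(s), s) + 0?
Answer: 63/2 + 169*sqrt(13)/112 ≈ 36.941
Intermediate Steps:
k(n) = 2 + n**(3/2)/7 (k(n) = 2 + (n*sqrt(n))/7 = 2 + n**(3/2)/7)
j(K, g) = g - K*g (j(K, g) = -K*g + g = g - K*g)
F(s) = s*(-1 - s**(3/2)/7) (F(s) = s*(1 - (2 + s**(3/2)/7)) + 0 = s*(1 + (-2 - s**(3/2)/7)) + 0 = s*(-1 - s**(3/2)/7) + 0 = s*(-1 - s**(3/2)/7))
25 + b(10)*F(13/4) = 25 - 2*(-13/4 - 169*sqrt(13)/32/7) = 25 - 2*(-1*13/4 - 169*sqrt(13)/224) = 25 - 2*(-13/4 - 169*sqrt(13)/224) = 25 + (13/2 + 169*sqrt(13)/112) = 63/2 + 169*sqrt(13)/112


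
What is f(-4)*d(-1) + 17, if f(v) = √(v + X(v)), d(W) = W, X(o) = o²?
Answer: 17 - 2*√3 ≈ 13.536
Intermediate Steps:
f(v) = √(v + v²)
f(-4)*d(-1) + 17 = √(-4*(1 - 4))*(-1) + 17 = √(-4*(-3))*(-1) + 17 = √12*(-1) + 17 = (2*√3)*(-1) + 17 = -2*√3 + 17 = 17 - 2*√3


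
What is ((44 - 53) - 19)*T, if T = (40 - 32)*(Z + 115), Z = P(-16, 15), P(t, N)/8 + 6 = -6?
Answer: -4256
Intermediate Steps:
P(t, N) = -96 (P(t, N) = -48 + 8*(-6) = -48 - 48 = -96)
Z = -96
T = 152 (T = (40 - 32)*(-96 + 115) = 8*19 = 152)
((44 - 53) - 19)*T = ((44 - 53) - 19)*152 = (-9 - 19)*152 = -28*152 = -4256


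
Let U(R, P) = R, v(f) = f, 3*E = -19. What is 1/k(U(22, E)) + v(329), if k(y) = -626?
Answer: 205953/626 ≈ 329.00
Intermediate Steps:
E = -19/3 (E = (⅓)*(-19) = -19/3 ≈ -6.3333)
1/k(U(22, E)) + v(329) = 1/(-626) + 329 = -1/626 + 329 = 205953/626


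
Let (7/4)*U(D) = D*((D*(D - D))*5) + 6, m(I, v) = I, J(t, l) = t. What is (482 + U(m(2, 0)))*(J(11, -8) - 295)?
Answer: -965032/7 ≈ -1.3786e+5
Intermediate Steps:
U(D) = 24/7 (U(D) = 4*(D*((D*(D - D))*5) + 6)/7 = 4*(D*((D*0)*5) + 6)/7 = 4*(D*(0*5) + 6)/7 = 4*(D*0 + 6)/7 = 4*(0 + 6)/7 = (4/7)*6 = 24/7)
(482 + U(m(2, 0)))*(J(11, -8) - 295) = (482 + 24/7)*(11 - 295) = (3398/7)*(-284) = -965032/7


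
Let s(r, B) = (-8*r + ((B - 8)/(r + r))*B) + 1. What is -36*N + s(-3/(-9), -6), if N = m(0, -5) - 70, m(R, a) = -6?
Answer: 8581/3 ≈ 2860.3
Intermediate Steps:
s(r, B) = 1 - 8*r + B*(-8 + B)/(2*r) (s(r, B) = (-8*r + ((-8 + B)/((2*r)))*B) + 1 = (-8*r + ((-8 + B)*(1/(2*r)))*B) + 1 = (-8*r + ((-8 + B)/(2*r))*B) + 1 = (-8*r + B*(-8 + B)/(2*r)) + 1 = 1 - 8*r + B*(-8 + B)/(2*r))
N = -76 (N = -6 - 70 = -76)
-36*N + s(-3/(-9), -6) = -36*(-76) + ((½)*(-6)² - 4*(-6) - (-3/(-9))*(-1 + 8*(-3/(-9))))/((-3/(-9))) = 2736 + ((½)*36 + 24 - (-3*(-⅑))*(-1 + 8*(-3*(-⅑))))/((-3*(-⅑))) = 2736 + (18 + 24 - 1*⅓*(-1 + 8*(⅓)))/(⅓) = 2736 + 3*(18 + 24 - 1*⅓*(-1 + 8/3)) = 2736 + 3*(18 + 24 - 1*⅓*5/3) = 2736 + 3*(18 + 24 - 5/9) = 2736 + 3*(373/9) = 2736 + 373/3 = 8581/3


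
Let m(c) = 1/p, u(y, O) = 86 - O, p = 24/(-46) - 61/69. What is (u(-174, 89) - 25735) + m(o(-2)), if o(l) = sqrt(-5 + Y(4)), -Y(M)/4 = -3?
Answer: -2496655/97 ≈ -25739.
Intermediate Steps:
p = -97/69 (p = 24*(-1/46) - 61*1/69 = -12/23 - 61/69 = -97/69 ≈ -1.4058)
Y(M) = 12 (Y(M) = -4*(-3) = 12)
o(l) = sqrt(7) (o(l) = sqrt(-5 + 12) = sqrt(7))
m(c) = -69/97 (m(c) = 1/(-97/69) = -69/97)
(u(-174, 89) - 25735) + m(o(-2)) = ((86 - 1*89) - 25735) - 69/97 = ((86 - 89) - 25735) - 69/97 = (-3 - 25735) - 69/97 = -25738 - 69/97 = -2496655/97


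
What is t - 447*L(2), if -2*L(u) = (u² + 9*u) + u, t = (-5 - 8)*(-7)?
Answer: 5455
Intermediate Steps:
t = 91 (t = -13*(-7) = 91)
L(u) = -5*u - u²/2 (L(u) = -((u² + 9*u) + u)/2 = -(u² + 10*u)/2 = -5*u - u²/2)
t - 447*L(2) = 91 - (-447)*2*(10 + 2)/2 = 91 - (-447)*2*12/2 = 91 - 447*(-12) = 91 + 5364 = 5455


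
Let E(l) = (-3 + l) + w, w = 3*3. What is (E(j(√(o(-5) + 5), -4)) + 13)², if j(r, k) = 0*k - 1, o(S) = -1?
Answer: 324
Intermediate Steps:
w = 9
j(r, k) = -1 (j(r, k) = 0 - 1 = -1)
E(l) = 6 + l (E(l) = (-3 + l) + 9 = 6 + l)
(E(j(√(o(-5) + 5), -4)) + 13)² = ((6 - 1) + 13)² = (5 + 13)² = 18² = 324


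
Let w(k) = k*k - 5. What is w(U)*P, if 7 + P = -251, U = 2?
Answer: 258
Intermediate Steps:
w(k) = -5 + k**2 (w(k) = k**2 - 5 = -5 + k**2)
P = -258 (P = -7 - 251 = -258)
w(U)*P = (-5 + 2**2)*(-258) = (-5 + 4)*(-258) = -1*(-258) = 258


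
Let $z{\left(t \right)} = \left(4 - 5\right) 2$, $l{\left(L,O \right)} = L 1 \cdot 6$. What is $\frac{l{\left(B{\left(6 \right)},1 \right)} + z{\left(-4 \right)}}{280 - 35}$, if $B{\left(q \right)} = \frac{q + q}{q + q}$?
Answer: $\frac{4}{245} \approx 0.016327$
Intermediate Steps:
$B{\left(q \right)} = 1$ ($B{\left(q \right)} = \frac{2 q}{2 q} = 2 q \frac{1}{2 q} = 1$)
$l{\left(L,O \right)} = 6 L$ ($l{\left(L,O \right)} = L 6 = 6 L$)
$z{\left(t \right)} = -2$ ($z{\left(t \right)} = \left(-1\right) 2 = -2$)
$\frac{l{\left(B{\left(6 \right)},1 \right)} + z{\left(-4 \right)}}{280 - 35} = \frac{6 \cdot 1 - 2}{280 - 35} = \frac{6 - 2}{245} = 4 \cdot \frac{1}{245} = \frac{4}{245}$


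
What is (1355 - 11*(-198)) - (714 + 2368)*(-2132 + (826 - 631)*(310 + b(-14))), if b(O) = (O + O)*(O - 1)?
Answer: -432148343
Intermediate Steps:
b(O) = 2*O*(-1 + O) (b(O) = (2*O)*(-1 + O) = 2*O*(-1 + O))
(1355 - 11*(-198)) - (714 + 2368)*(-2132 + (826 - 631)*(310 + b(-14))) = (1355 - 11*(-198)) - (714 + 2368)*(-2132 + (826 - 631)*(310 + 2*(-14)*(-1 - 14))) = (1355 - 1*(-2178)) - 3082*(-2132 + 195*(310 + 2*(-14)*(-15))) = (1355 + 2178) - 3082*(-2132 + 195*(310 + 420)) = 3533 - 3082*(-2132 + 195*730) = 3533 - 3082*(-2132 + 142350) = 3533 - 3082*140218 = 3533 - 1*432151876 = 3533 - 432151876 = -432148343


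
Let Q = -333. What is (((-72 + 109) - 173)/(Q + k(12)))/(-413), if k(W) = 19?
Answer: -68/64841 ≈ -0.0010487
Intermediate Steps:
(((-72 + 109) - 173)/(Q + k(12)))/(-413) = (((-72 + 109) - 173)/(-333 + 19))/(-413) = ((37 - 173)/(-314))*(-1/413) = -136*(-1/314)*(-1/413) = (68/157)*(-1/413) = -68/64841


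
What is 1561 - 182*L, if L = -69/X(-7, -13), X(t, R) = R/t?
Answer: 8323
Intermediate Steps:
L = -483/13 (L = -69/((-13/(-7))) = -69/((-13*(-⅐))) = -69/13/7 = -69*7/13 = -483/13 ≈ -37.154)
1561 - 182*L = 1561 - 182*(-483/13) = 1561 + 6762 = 8323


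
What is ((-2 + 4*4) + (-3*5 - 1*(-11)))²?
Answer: 100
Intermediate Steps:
((-2 + 4*4) + (-3*5 - 1*(-11)))² = ((-2 + 16) + (-15 + 11))² = (14 - 4)² = 10² = 100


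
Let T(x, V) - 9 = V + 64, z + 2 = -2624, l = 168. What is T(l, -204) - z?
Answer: 2495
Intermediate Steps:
z = -2626 (z = -2 - 2624 = -2626)
T(x, V) = 73 + V (T(x, V) = 9 + (V + 64) = 9 + (64 + V) = 73 + V)
T(l, -204) - z = (73 - 204) - 1*(-2626) = -131 + 2626 = 2495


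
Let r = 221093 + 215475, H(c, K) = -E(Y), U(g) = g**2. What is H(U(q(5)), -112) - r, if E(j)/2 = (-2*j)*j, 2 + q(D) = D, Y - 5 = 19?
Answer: -434264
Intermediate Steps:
Y = 24 (Y = 5 + 19 = 24)
q(D) = -2 + D
E(j) = -4*j**2 (E(j) = 2*((-2*j)*j) = 2*(-2*j**2) = -4*j**2)
H(c, K) = 2304 (H(c, K) = -(-4)*24**2 = -(-4)*576 = -1*(-2304) = 2304)
r = 436568
H(U(q(5)), -112) - r = 2304 - 1*436568 = 2304 - 436568 = -434264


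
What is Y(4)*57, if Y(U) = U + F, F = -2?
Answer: 114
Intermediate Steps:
Y(U) = -2 + U (Y(U) = U - 2 = -2 + U)
Y(4)*57 = (-2 + 4)*57 = 2*57 = 114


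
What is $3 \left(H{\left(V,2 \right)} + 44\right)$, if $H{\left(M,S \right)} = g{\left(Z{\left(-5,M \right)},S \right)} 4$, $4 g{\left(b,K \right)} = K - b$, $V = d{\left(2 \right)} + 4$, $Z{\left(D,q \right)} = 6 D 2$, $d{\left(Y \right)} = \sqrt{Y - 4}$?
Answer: $318$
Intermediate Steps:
$d{\left(Y \right)} = \sqrt{-4 + Y}$
$Z{\left(D,q \right)} = 12 D$
$V = 4 + i \sqrt{2}$ ($V = \sqrt{-4 + 2} + 4 = \sqrt{-2} + 4 = i \sqrt{2} + 4 = 4 + i \sqrt{2} \approx 4.0 + 1.4142 i$)
$g{\left(b,K \right)} = - \frac{b}{4} + \frac{K}{4}$ ($g{\left(b,K \right)} = \frac{K - b}{4} = - \frac{b}{4} + \frac{K}{4}$)
$H{\left(M,S \right)} = 60 + S$ ($H{\left(M,S \right)} = \left(- \frac{12 \left(-5\right)}{4} + \frac{S}{4}\right) 4 = \left(\left(- \frac{1}{4}\right) \left(-60\right) + \frac{S}{4}\right) 4 = \left(15 + \frac{S}{4}\right) 4 = 60 + S$)
$3 \left(H{\left(V,2 \right)} + 44\right) = 3 \left(\left(60 + 2\right) + 44\right) = 3 \left(62 + 44\right) = 3 \cdot 106 = 318$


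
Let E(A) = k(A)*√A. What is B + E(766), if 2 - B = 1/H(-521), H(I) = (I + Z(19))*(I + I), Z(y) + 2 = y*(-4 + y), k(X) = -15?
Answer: 495991/247996 - 15*√766 ≈ -413.15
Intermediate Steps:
Z(y) = -2 + y*(-4 + y)
E(A) = -15*√A
H(I) = 2*I*(283 + I) (H(I) = (I + (-2 + 19² - 4*19))*(I + I) = (I + (-2 + 361 - 76))*(2*I) = (I + 283)*(2*I) = (283 + I)*(2*I) = 2*I*(283 + I))
B = 495991/247996 (B = 2 - 1/(2*(-521)*(283 - 521)) = 2 - 1/(2*(-521)*(-238)) = 2 - 1/247996 = 495991/247996 ≈ 2.0000)
B + E(766) = 495991/247996 - 15*√766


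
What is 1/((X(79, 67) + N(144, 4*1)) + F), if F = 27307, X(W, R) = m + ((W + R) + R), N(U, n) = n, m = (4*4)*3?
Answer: 1/27572 ≈ 3.6269e-5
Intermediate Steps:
m = 48 (m = 16*3 = 48)
X(W, R) = 48 + W + 2*R (X(W, R) = 48 + ((W + R) + R) = 48 + ((R + W) + R) = 48 + (W + 2*R) = 48 + W + 2*R)
1/((X(79, 67) + N(144, 4*1)) + F) = 1/(((48 + 79 + 2*67) + 4*1) + 27307) = 1/(((48 + 79 + 134) + 4) + 27307) = 1/((261 + 4) + 27307) = 1/(265 + 27307) = 1/27572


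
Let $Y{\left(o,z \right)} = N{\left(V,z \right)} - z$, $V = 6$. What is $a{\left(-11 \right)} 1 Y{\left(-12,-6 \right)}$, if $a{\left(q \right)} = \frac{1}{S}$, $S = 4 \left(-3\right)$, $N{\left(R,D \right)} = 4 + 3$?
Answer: $- \frac{13}{12} \approx -1.0833$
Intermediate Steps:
$N{\left(R,D \right)} = 7$
$Y{\left(o,z \right)} = 7 - z$
$S = -12$
$a{\left(q \right)} = - \frac{1}{12}$ ($a{\left(q \right)} = \frac{1}{-12} = - \frac{1}{12}$)
$a{\left(-11 \right)} 1 Y{\left(-12,-6 \right)} = \left(- \frac{1}{12}\right) 1 \left(7 - -6\right) = - \frac{7 + 6}{12} = \left(- \frac{1}{12}\right) 13 = - \frac{13}{12}$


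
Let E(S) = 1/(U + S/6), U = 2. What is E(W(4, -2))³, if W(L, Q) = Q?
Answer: 27/125 ≈ 0.21600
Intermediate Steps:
E(S) = 1/(2 + S/6)
E(W(4, -2))³ = (6/(12 - 2))³ = (6/10)³ = (6*(⅒))³ = (⅗)³ = 27/125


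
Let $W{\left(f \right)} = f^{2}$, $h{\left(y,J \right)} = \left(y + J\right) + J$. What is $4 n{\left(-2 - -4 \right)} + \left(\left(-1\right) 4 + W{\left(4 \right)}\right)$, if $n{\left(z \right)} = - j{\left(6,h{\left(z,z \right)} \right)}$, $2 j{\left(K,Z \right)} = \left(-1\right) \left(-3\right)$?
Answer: $6$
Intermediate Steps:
$h{\left(y,J \right)} = y + 2 J$ ($h{\left(y,J \right)} = \left(J + y\right) + J = y + 2 J$)
$j{\left(K,Z \right)} = \frac{3}{2}$ ($j{\left(K,Z \right)} = \frac{\left(-1\right) \left(-3\right)}{2} = \frac{1}{2} \cdot 3 = \frac{3}{2}$)
$n{\left(z \right)} = - \frac{3}{2}$ ($n{\left(z \right)} = \left(-1\right) \frac{3}{2} = - \frac{3}{2}$)
$4 n{\left(-2 - -4 \right)} + \left(\left(-1\right) 4 + W{\left(4 \right)}\right) = 4 \left(- \frac{3}{2}\right) + \left(\left(-1\right) 4 + 4^{2}\right) = -6 + \left(-4 + 16\right) = -6 + 12 = 6$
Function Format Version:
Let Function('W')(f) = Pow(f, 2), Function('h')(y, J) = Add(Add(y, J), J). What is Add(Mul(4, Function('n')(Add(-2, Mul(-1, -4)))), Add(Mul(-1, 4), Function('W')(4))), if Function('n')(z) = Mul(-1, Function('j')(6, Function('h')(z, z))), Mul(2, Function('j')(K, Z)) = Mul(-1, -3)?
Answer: 6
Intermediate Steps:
Function('h')(y, J) = Add(y, Mul(2, J)) (Function('h')(y, J) = Add(Add(J, y), J) = Add(y, Mul(2, J)))
Function('j')(K, Z) = Rational(3, 2) (Function('j')(K, Z) = Mul(Rational(1, 2), Mul(-1, -3)) = Mul(Rational(1, 2), 3) = Rational(3, 2))
Function('n')(z) = Rational(-3, 2) (Function('n')(z) = Mul(-1, Rational(3, 2)) = Rational(-3, 2))
Add(Mul(4, Function('n')(Add(-2, Mul(-1, -4)))), Add(Mul(-1, 4), Function('W')(4))) = Add(Mul(4, Rational(-3, 2)), Add(Mul(-1, 4), Pow(4, 2))) = Add(-6, Add(-4, 16)) = Add(-6, 12) = 6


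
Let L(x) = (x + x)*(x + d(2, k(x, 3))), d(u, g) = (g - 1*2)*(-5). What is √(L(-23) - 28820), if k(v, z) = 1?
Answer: 2*I*√6998 ≈ 167.31*I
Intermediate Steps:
d(u, g) = 10 - 5*g (d(u, g) = (g - 2)*(-5) = (-2 + g)*(-5) = 10 - 5*g)
L(x) = 2*x*(5 + x) (L(x) = (x + x)*(x + (10 - 5*1)) = (2*x)*(x + (10 - 5)) = (2*x)*(x + 5) = (2*x)*(5 + x) = 2*x*(5 + x))
√(L(-23) - 28820) = √(2*(-23)*(5 - 23) - 28820) = √(2*(-23)*(-18) - 28820) = √(828 - 28820) = √(-27992) = 2*I*√6998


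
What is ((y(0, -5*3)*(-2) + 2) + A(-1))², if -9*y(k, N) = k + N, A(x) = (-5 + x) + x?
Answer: 625/9 ≈ 69.444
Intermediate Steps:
A(x) = -5 + 2*x
y(k, N) = -N/9 - k/9 (y(k, N) = -(k + N)/9 = -(N + k)/9 = -N/9 - k/9)
((y(0, -5*3)*(-2) + 2) + A(-1))² = (((-(-5)*3/9 - ⅑*0)*(-2) + 2) + (-5 + 2*(-1)))² = (((-⅑*(-15) + 0)*(-2) + 2) + (-5 - 2))² = (((5/3 + 0)*(-2) + 2) - 7)² = (((5/3)*(-2) + 2) - 7)² = ((-10/3 + 2) - 7)² = (-4/3 - 7)² = (-25/3)² = 625/9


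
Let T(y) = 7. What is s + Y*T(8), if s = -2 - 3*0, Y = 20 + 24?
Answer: 306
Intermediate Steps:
Y = 44
s = -2 (s = -2 + 0 = -2)
s + Y*T(8) = -2 + 44*7 = -2 + 308 = 306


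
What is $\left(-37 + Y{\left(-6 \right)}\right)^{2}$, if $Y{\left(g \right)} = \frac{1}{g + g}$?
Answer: $\frac{198025}{144} \approx 1375.2$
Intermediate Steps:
$Y{\left(g \right)} = \frac{1}{2 g}$
$\left(-37 + Y{\left(-6 \right)}\right)^{2} = \left(-37 + \frac{1}{2 \left(-6\right)}\right)^{2} = \left(-37 + \frac{1}{2} \left(- \frac{1}{6}\right)\right)^{2} = \left(-37 - \frac{1}{12}\right)^{2} = \left(- \frac{445}{12}\right)^{2} = \frac{198025}{144}$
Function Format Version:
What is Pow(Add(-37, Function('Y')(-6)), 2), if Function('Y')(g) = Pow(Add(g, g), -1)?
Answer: Rational(198025, 144) ≈ 1375.2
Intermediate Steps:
Function('Y')(g) = Mul(Rational(1, 2), Pow(g, -1)) (Function('Y')(g) = Pow(Mul(2, g), -1) = Mul(Rational(1, 2), Pow(g, -1)))
Pow(Add(-37, Function('Y')(-6)), 2) = Pow(Add(-37, Mul(Rational(1, 2), Pow(-6, -1))), 2) = Pow(Add(-37, Mul(Rational(1, 2), Rational(-1, 6))), 2) = Pow(Add(-37, Rational(-1, 12)), 2) = Pow(Rational(-445, 12), 2) = Rational(198025, 144)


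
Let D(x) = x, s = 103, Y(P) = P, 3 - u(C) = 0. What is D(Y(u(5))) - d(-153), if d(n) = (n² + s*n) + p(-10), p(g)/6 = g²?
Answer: -8247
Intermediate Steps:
u(C) = 3 (u(C) = 3 - 1*0 = 3 + 0 = 3)
p(g) = 6*g²
d(n) = 600 + n² + 103*n (d(n) = (n² + 103*n) + 6*(-10)² = (n² + 103*n) + 6*100 = (n² + 103*n) + 600 = 600 + n² + 103*n)
D(Y(u(5))) - d(-153) = 3 - (600 + (-153)² + 103*(-153)) = 3 - (600 + 23409 - 15759) = 3 - 1*8250 = 3 - 8250 = -8247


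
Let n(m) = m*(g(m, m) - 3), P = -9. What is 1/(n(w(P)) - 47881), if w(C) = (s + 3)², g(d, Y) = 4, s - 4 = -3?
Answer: -1/47865 ≈ -2.0892e-5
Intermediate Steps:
s = 1 (s = 4 - 3 = 1)
w(C) = 16 (w(C) = (1 + 3)² = 4² = 16)
n(m) = m (n(m) = m*(4 - 3) = m*1 = m)
1/(n(w(P)) - 47881) = 1/(16 - 47881) = 1/(-47865) = -1/47865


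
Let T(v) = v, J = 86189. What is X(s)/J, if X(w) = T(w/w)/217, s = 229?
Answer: 1/18703013 ≈ 5.3467e-8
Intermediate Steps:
X(w) = 1/217 (X(w) = (w/w)/217 = 1*(1/217) = 1/217)
X(s)/J = (1/217)/86189 = (1/217)*(1/86189) = 1/18703013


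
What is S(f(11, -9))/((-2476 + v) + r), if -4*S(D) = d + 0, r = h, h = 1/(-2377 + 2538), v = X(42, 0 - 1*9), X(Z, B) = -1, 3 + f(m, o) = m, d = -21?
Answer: -1127/531728 ≈ -0.0021195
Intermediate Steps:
f(m, o) = -3 + m
v = -1
h = 1/161 ≈ 0.0062112
r = 1/161 ≈ 0.0062112
S(D) = 21/4 (S(D) = -(-21 + 0)/4 = -¼*(-21) = 21/4)
S(f(11, -9))/((-2476 + v) + r) = 21/(4*((-2476 - 1) + 1/161)) = 21/(4*(-2477 + 1/161)) = 21/(4*(-398796/161)) = (21/4)*(-161/398796) = -1127/531728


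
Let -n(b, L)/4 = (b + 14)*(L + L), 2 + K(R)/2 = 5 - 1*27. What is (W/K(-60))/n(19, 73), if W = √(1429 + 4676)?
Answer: √6105/925056 ≈ 8.4465e-5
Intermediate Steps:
K(R) = -48 (K(R) = -4 + 2*(5 - 1*27) = -4 + 2*(5 - 27) = -4 + 2*(-22) = -4 - 44 = -48)
W = √6105 ≈ 78.135
n(b, L) = -8*L*(14 + b) (n(b, L) = -4*(b + 14)*(L + L) = -4*(14 + b)*2*L = -8*L*(14 + b))
(W/K(-60))/n(19, 73) = (√6105/(-48))/((-8*73*(14 + 19))) = (√6105*(-1/48))/((-8*73*33)) = -√6105/48/(-19272) = -√6105/48*(-1/19272) = √6105/925056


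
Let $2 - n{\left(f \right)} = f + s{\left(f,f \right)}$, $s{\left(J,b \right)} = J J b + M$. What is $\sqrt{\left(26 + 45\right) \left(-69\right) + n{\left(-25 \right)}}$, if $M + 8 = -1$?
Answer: $\sqrt{10762} \approx 103.74$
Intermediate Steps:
$M = -9$ ($M = -8 - 1 = -9$)
$s{\left(J,b \right)} = -9 + b J^{2}$ ($s{\left(J,b \right)} = J J b - 9 = J^{2} b - 9 = b J^{2} - 9 = -9 + b J^{2}$)
$n{\left(f \right)} = 11 - f - f^{3}$ ($n{\left(f \right)} = 2 - \left(f + \left(-9 + f f^{2}\right)\right) = 2 - \left(f + \left(-9 + f^{3}\right)\right) = 2 - \left(-9 + f + f^{3}\right) = 11 - f - f^{3}$)
$\sqrt{\left(26 + 45\right) \left(-69\right) + n{\left(-25 \right)}} = \sqrt{\left(26 + 45\right) \left(-69\right) - -15661} = \sqrt{71 \left(-69\right) + \left(11 + 25 - -15625\right)} = \sqrt{-4899 + \left(11 + 25 + 15625\right)} = \sqrt{-4899 + 15661} = \sqrt{10762}$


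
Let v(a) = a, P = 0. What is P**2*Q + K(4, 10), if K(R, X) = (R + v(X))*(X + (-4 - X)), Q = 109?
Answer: -56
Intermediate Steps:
K(R, X) = -4*R - 4*X (K(R, X) = (R + X)*(X + (-4 - X)) = (R + X)*(-4) = -4*R - 4*X)
P**2*Q + K(4, 10) = 0**2*109 + (-4*4 - 4*10) = 0*109 + (-16 - 40) = 0 - 56 = -56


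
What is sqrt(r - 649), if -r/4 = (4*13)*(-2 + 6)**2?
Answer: I*sqrt(3977) ≈ 63.063*I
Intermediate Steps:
r = -3328 (r = -4*4*13*(-2 + 6)**2 = -208*4**2 = -208*16 = -4*832 = -3328)
sqrt(r - 649) = sqrt(-3328 - 649) = sqrt(-3977) = I*sqrt(3977)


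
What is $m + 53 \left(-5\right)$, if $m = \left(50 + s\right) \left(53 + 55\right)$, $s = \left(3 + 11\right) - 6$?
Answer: $5999$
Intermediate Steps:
$s = 8$ ($s = 14 - 6 = 8$)
$m = 6264$ ($m = \left(50 + 8\right) \left(53 + 55\right) = 58 \cdot 108 = 6264$)
$m + 53 \left(-5\right) = 6264 + 53 \left(-5\right) = 6264 - 265 = 5999$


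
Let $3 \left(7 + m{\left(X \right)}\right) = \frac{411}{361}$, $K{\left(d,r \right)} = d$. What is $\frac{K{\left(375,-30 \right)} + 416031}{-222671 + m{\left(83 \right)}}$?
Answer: $- \frac{150322566}{80386621} \approx -1.87$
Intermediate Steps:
$m{\left(X \right)} = - \frac{2390}{361}$ ($m{\left(X \right)} = -7 + \frac{411 \cdot \frac{1}{361}}{3} = -7 + \frac{1}{3} \cdot \frac{411}{361} = -7 + \frac{137}{361} = - \frac{2390}{361}$)
$\frac{K{\left(375,-30 \right)} + 416031}{-222671 + m{\left(83 \right)}} = \frac{375 + 416031}{-222671 - \frac{2390}{361}} = \frac{416406}{- \frac{80386621}{361}} = 416406 \left(- \frac{361}{80386621}\right) = - \frac{150322566}{80386621}$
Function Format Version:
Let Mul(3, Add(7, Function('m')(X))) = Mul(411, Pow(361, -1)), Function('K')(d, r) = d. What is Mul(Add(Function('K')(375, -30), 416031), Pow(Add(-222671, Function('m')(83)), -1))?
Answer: Rational(-150322566, 80386621) ≈ -1.8700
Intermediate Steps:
Function('m')(X) = Rational(-2390, 361) (Function('m')(X) = Add(-7, Mul(Rational(1, 3), Mul(411, Pow(361, -1)))) = Add(-7, Mul(Rational(1, 3), Mul(411, Rational(1, 361)))) = Add(-7, Mul(Rational(1, 3), Rational(411, 361))) = Add(-7, Rational(137, 361)) = Rational(-2390, 361))
Mul(Add(Function('K')(375, -30), 416031), Pow(Add(-222671, Function('m')(83)), -1)) = Mul(Add(375, 416031), Pow(Add(-222671, Rational(-2390, 361)), -1)) = Mul(416406, Pow(Rational(-80386621, 361), -1)) = Mul(416406, Rational(-361, 80386621)) = Rational(-150322566, 80386621)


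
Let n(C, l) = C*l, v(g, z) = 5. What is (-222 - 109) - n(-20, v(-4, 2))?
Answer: -231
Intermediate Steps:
(-222 - 109) - n(-20, v(-4, 2)) = (-222 - 109) - (-20)*5 = -331 - 1*(-100) = -331 + 100 = -231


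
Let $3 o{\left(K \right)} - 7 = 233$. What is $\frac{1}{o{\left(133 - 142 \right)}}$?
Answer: $\frac{1}{80} \approx 0.0125$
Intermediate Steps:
$o{\left(K \right)} = 80$ ($o{\left(K \right)} = \frac{7}{3} + \frac{1}{3} \cdot 233 = \frac{7}{3} + \frac{233}{3} = 80$)
$\frac{1}{o{\left(133 - 142 \right)}} = \frac{1}{80}$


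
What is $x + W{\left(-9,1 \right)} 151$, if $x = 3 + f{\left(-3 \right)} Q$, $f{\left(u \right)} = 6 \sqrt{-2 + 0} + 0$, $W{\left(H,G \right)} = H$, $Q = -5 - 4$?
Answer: $-1356 - 54 i \sqrt{2} \approx -1356.0 - 76.368 i$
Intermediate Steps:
$Q = -9$ ($Q = -5 - 4 = -9$)
$f{\left(u \right)} = 6 i \sqrt{2}$ ($f{\left(u \right)} = 6 \sqrt{-2} + 0 = 6 i \sqrt{2} + 0 = 6 i \sqrt{2}$)
$x = 3 - 54 i \sqrt{2}$ ($x = 3 + 6 i \sqrt{2} \left(-9\right) = 3 - 54 i \sqrt{2} \approx 3.0 - 76.368 i$)
$x + W{\left(-9,1 \right)} 151 = \left(3 - 54 i \sqrt{2}\right) - 1359 = -1356 - 54 i \sqrt{2}$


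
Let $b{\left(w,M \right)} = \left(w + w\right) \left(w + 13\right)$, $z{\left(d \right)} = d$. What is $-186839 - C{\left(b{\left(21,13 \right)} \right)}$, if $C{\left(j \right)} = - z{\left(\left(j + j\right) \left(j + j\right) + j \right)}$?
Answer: $7971325$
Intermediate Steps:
$b{\left(w,M \right)} = 2 w \left(13 + w\right)$
$C{\left(j \right)} = - j - 4 j^{2}$ ($C{\left(j \right)} = - (\left(j + j\right) \left(j + j\right) + j) = - (2 j 2 j + j) = - (4 j^{2} + j) = - (j + 4 j^{2}) = - j - 4 j^{2}$)
$-186839 - C{\left(b{\left(21,13 \right)} \right)} = -186839 - - 2 \cdot 21 \left(13 + 21\right) \left(1 + 4 \cdot 2 \cdot 21 \left(13 + 21\right)\right) = -186839 - - 2 \cdot 21 \cdot 34 \left(1 + 4 \cdot 2 \cdot 21 \cdot 34\right) = -186839 - \left(-1\right) 1428 \left(1 + 4 \cdot 1428\right) = -186839 - \left(-1\right) 1428 \left(1 + 5712\right) = -186839 - \left(-1\right) 1428 \cdot 5713 = -186839 - -8158164 = -186839 + 8158164 = 7971325$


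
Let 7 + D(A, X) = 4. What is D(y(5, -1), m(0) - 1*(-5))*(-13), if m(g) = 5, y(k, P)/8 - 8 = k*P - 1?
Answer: 39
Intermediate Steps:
y(k, P) = 56 + 8*P*k (y(k, P) = 64 + 8*(k*P - 1) = 64 + 8*(P*k - 1) = 64 + 8*(-1 + P*k) = 64 + (-8 + 8*P*k) = 56 + 8*P*k)
D(A, X) = -3 (D(A, X) = -7 + 4 = -3)
D(y(5, -1), m(0) - 1*(-5))*(-13) = -3*(-13) = 39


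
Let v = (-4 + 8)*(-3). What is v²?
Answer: 144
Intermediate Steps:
v = -12 (v = 4*(-3) = -12)
v² = (-12)² = 144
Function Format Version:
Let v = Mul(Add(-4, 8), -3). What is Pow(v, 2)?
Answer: 144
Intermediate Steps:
v = -12 (v = Mul(4, -3) = -12)
Pow(v, 2) = Pow(-12, 2) = 144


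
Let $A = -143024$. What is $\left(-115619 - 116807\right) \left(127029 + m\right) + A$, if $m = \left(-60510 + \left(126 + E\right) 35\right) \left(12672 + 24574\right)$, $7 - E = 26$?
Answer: $491381605769562$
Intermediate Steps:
$E = -19$ ($E = 7 - 26 = -19$)
$m = -2114269190$ ($m = \left(-60510 + \left(126 - 19\right) 35\right) \left(12672 + 24574\right) = \left(-60510 + 107 \cdot 35\right) 37246 = \left(-60510 + 3745\right) 37246 = \left(-56765\right) 37246 = -2114269190$)
$\left(-115619 - 116807\right) \left(127029 + m\right) + A = \left(-115619 - 116807\right) \left(127029 - 2114269190\right) - 143024 = \left(-232426\right) \left(-2114142161\right) - 143024 = 491381605912586 - 143024 = 491381605769562$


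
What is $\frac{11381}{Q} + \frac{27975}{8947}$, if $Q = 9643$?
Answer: $\frac{371588732}{86275921} \approx 4.307$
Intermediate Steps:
$\frac{11381}{Q} + \frac{27975}{8947} = \frac{11381}{9643} + \frac{27975}{8947} = \frac{371588732}{86275921}$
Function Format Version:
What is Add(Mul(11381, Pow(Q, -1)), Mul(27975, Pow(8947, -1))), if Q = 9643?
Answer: Rational(371588732, 86275921) ≈ 4.3070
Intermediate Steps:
Add(Mul(11381, Pow(Q, -1)), Mul(27975, Pow(8947, -1))) = Add(Mul(11381, Pow(9643, -1)), Mul(27975, Pow(8947, -1))) = Add(Mul(11381, Rational(1, 9643)), Mul(27975, Rational(1, 8947))) = Add(Rational(11381, 9643), Rational(27975, 8947)) = Rational(371588732, 86275921)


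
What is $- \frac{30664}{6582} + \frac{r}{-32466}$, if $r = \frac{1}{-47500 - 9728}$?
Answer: $- \frac{9495435949015}{2038186780056} \approx -4.6588$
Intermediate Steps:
$r = - \frac{1}{57228}$ ($r = \frac{1}{-57228} = - \frac{1}{57228} \approx -1.7474 \cdot 10^{-5}$)
$- \frac{30664}{6582} + \frac{r}{-32466} = - \frac{30664}{6582} - \frac{1}{57228 \left(-32466\right)} = \left(-30664\right) \frac{1}{6582} - - \frac{1}{1857964248} = - \frac{15332}{3291} + \frac{1}{1857964248} = - \frac{9495435949015}{2038186780056}$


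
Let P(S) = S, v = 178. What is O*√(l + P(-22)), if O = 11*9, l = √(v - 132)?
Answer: 99*√(-22 + √46) ≈ 386.2*I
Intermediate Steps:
l = √46 (l = √(178 - 132) = √46 ≈ 6.7823)
O = 99
O*√(l + P(-22)) = 99*√(√46 - 22) = 99*√(-22 + √46)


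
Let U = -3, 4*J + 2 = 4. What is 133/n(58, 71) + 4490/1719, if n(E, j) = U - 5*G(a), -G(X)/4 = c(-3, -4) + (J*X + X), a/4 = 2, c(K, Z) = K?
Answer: 341119/101421 ≈ 3.3634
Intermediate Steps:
J = 1/2 (J = -1/2 + (1/4)*4 = -1/2 + 1 = 1/2 ≈ 0.50000)
a = 8 (a = 4*2 = 8)
G(X) = 12 - 6*X (G(X) = -4*(-3 + (X/2 + X)) = -4*(-3 + 3*X/2) = 12 - 6*X)
n(E, j) = 177 (n(E, j) = -3 - 5*(12 - 6*8) = -3 - 5*(12 - 48) = -3 - 5*(-36) = -3 + 180 = 177)
133/n(58, 71) + 4490/1719 = 133/177 + 4490/1719 = 341119/101421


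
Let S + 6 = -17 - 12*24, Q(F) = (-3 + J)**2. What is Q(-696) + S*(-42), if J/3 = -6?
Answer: 13503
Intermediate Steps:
J = -18 (J = 3*(-6) = -18)
Q(F) = 441 (Q(F) = (-3 - 18)**2 = (-21)**2 = 441)
S = -311 (S = -6 + (-17 - 12*24) = -6 + (-17 - 288) = -6 - 305 = -311)
Q(-696) + S*(-42) = 441 - 311*(-42) = 441 + 13062 = 13503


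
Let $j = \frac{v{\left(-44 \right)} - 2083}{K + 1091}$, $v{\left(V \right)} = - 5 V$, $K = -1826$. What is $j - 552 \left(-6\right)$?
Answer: $\frac{812061}{245} \approx 3314.5$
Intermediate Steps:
$j = \frac{621}{245}$ ($j = \frac{\left(-5\right) \left(-44\right) - 2083}{-1826 + 1091} = \frac{220 - 2083}{-735} = \left(-1863\right) \left(- \frac{1}{735}\right) = \frac{621}{245} \approx 2.5347$)
$j - 552 \left(-6\right) = \frac{621}{245} - 552 \left(-6\right) = \frac{621}{245} - -3312 = \frac{621}{245} + 3312 = \frac{812061}{245}$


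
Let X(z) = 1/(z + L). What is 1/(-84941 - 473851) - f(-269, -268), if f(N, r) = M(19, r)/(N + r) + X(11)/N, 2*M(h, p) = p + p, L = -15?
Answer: -13453198381/26906393592 ≈ -0.50000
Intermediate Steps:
X(z) = 1/(-15 + z) (X(z) = 1/(z - 15) = 1/(-15 + z))
M(h, p) = p (M(h, p) = (p + p)/2 = (2*p)/2 = p)
f(N, r) = -1/(4*N) + r/(N + r) (f(N, r) = r/(N + r) + 1/((-15 + 11)*N) = r/(N + r) + 1/((-4)*N) = r/(N + r) - 1/(4*N) = -1/(4*N) + r/(N + r))
1/(-84941 - 473851) - f(-269, -268) = 1/(-84941 - 473851) - (-1*(-269) - 1*(-268) + 4*(-269)*(-268))/(4*(-269)*(-269 - 268)) = 1/(-558792) - (-1)*(269 + 268 + 288368)/(4*269*(-537)) = -1/558792 - (-1)*(-1)*288905/(4*269*537) = -1/558792 - 1*288905/577812 = -1/558792 - 288905/577812 = -13453198381/26906393592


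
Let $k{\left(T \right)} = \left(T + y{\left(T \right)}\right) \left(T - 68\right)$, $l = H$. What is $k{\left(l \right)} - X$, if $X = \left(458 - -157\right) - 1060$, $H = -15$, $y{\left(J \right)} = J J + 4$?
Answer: $-17317$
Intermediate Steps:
$y{\left(J \right)} = 4 + J^{2}$ ($y{\left(J \right)} = J^{2} + 4 = 4 + J^{2}$)
$l = -15$
$k{\left(T \right)} = \left(-68 + T\right) \left(4 + T + T^{2}\right)$ ($k{\left(T \right)} = \left(T + \left(4 + T^{2}\right)\right) \left(T - 68\right) = \left(4 + T + T^{2}\right) \left(-68 + T\right) = \left(-68 + T\right) \left(4 + T + T^{2}\right)$)
$X = -445$ ($X = \left(458 + 157\right) - 1060 = 615 - 1060 = -445$)
$k{\left(l \right)} - X = \left(-272 + \left(-15\right)^{3} - 67 \left(-15\right)^{2} - -960\right) - -445 = \left(-272 - 3375 - 15075 + 960\right) + 445 = -17762 + 445 = -17317$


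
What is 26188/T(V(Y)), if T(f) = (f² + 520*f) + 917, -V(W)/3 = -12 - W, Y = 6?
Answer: 26188/31913 ≈ 0.82061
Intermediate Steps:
V(W) = 36 + 3*W (V(W) = -3*(-12 - W) = 36 + 3*W)
T(f) = 917 + f² + 520*f
26188/T(V(Y)) = 26188/(917 + (36 + 3*6)² + 520*(36 + 3*6)) = 26188/(917 + (36 + 18)² + 520*(36 + 18)) = 26188/(917 + 54² + 520*54) = 26188/(917 + 2916 + 28080) = 26188/31913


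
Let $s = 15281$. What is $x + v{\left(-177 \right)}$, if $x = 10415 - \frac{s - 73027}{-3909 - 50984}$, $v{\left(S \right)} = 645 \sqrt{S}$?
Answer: $\frac{571652849}{54893} + 645 i \sqrt{177} \approx 10414.0 + 8581.2 i$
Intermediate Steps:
$x = \frac{571652849}{54893}$ ($x = 10415 - \frac{15281 - 73027}{-3909 - 50984} = 10415 - - \frac{57746}{-54893} = 10415 - \left(-57746\right) \left(- \frac{1}{54893}\right) = 10415 - \frac{57746}{54893} = \frac{571652849}{54893} \approx 10414.0$)
$x + v{\left(-177 \right)} = \frac{571652849}{54893} + 645 \sqrt{-177} = \frac{571652849}{54893} + 645 i \sqrt{177}$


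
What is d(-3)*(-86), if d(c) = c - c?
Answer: 0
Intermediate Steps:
d(c) = 0
d(-3)*(-86) = 0*(-86) = 0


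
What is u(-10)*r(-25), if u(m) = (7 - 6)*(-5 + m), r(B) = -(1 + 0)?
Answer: 15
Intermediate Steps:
r(B) = -1 (r(B) = -1*1 = -1)
u(m) = -5 + m (u(m) = 1*(-5 + m) = -5 + m)
u(-10)*r(-25) = (-5 - 10)*(-1) = -15*(-1) = 15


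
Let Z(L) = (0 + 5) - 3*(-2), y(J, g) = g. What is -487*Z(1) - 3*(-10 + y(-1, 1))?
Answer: -5330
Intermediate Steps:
Z(L) = 11 (Z(L) = 5 + 6 = 11)
-487*Z(1) - 3*(-10 + y(-1, 1)) = -487*11 - 3*(-10 + 1) = -5357 - 3*(-9) = -5357 + 27 = -5330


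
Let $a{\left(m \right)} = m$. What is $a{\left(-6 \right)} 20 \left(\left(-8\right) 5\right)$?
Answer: $4800$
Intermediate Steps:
$a{\left(-6 \right)} 20 \left(\left(-8\right) 5\right) = \left(-6\right) 20 \left(\left(-8\right) 5\right) = \left(-120\right) \left(-40\right) = 4800$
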